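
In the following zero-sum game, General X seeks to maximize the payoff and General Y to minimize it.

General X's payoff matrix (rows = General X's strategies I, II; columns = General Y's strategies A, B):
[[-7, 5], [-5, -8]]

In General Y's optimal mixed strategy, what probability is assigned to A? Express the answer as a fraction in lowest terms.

Row minima are -7 and -8, so General X's maximin is -7; column maxima are -5 and 5, so General Y's minimax is -5. These differ, so the equilibrium is in mixed strategies.
Let General Y play A with probability q. General X is indifferent when −7q + 5(1−q) = −5q − 8(1−q), giving q = 13/15.

13/15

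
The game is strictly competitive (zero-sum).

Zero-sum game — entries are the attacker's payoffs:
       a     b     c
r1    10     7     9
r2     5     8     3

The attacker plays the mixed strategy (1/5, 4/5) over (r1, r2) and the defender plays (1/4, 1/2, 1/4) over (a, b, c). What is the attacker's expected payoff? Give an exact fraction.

Against (1/4, 1/2, 1/4), each row's expected payoff is r1: 33/4; r2: 6.
Taking the (1/5, 4/5)-weighted average: (1/5)·(33/4) + (4/5)·(6) = 129/20.

129/20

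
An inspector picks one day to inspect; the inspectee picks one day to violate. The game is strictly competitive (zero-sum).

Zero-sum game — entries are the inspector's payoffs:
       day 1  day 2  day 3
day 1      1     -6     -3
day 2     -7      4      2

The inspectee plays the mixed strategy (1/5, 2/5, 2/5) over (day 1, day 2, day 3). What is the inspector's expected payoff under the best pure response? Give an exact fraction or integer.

day 1: (1)·(1/5) + (-6)·(2/5) + (-3)·(2/5) = -17/5.
day 2: (-7)·(1/5) + (4)·(2/5) + (2)·(2/5) = 1.
The best pure response is day 2 with expected payoff 1.

1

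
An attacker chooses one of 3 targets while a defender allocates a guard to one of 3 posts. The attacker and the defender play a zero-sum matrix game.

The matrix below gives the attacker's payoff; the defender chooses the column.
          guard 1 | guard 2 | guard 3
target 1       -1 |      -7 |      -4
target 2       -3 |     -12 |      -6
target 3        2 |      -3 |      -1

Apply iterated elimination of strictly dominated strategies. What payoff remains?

-3

Row target 2 is strictly dominated by row target 1 (-1>-3, -7>-12, -4>-6); eliminate target 2.
Row target 1 is strictly dominated by row target 3 (2>-1, -3>-7, -1>-4); eliminate target 1.
Column guard 1 is strictly dominated by guard 2 for the defender (-3<2); eliminate guard 1.
Column guard 3 is strictly dominated by guard 2 for the defender (-3<-1); eliminate guard 3.
Only (target 3, guard 2) remains, with payoff -3.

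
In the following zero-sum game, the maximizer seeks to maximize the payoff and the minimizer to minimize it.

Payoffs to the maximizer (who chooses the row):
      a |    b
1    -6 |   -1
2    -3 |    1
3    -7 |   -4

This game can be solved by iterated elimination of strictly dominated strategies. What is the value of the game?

Column b is strictly dominated by a for the minimizer (-6<-1, -3<1, -7<-4); eliminate b.
Row 1 is strictly dominated by row 2 (-3>-6); eliminate 1.
Row 3 is strictly dominated by row 2 (-3>-7); eliminate 3.
Only (2, a) remains, with payoff -3.

-3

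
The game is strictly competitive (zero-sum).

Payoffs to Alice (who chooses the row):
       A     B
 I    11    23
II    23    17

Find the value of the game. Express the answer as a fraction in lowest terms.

Row minima are 11 and 17, so Alice's maximin is 17; column maxima are 23 and 23, so Bob's minimax is 23. These differ, so the equilibrium is in mixed strategies.
Let Alice play I with probability p. Bob is indifferent when 11p + 23(1−p) = 23p + 17(1−p), giving p = 1/3.
Let Bob play A with probability q. Alice is indifferent when 11q + 23(1−q) = 23q + 17(1−q), giving q = 1/3.
The value is 11·(1/3) + (23)·(2/3) = 19.

19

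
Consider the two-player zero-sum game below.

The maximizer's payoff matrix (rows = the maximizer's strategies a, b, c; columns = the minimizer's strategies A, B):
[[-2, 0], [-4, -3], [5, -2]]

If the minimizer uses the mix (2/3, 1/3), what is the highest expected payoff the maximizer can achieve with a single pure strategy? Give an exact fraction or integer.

a: (-2)·(2/3) + (0)·(1/3) = -4/3.
b: (-4)·(2/3) + (-3)·(1/3) = -11/3.
c: (5)·(2/3) + (-2)·(1/3) = 8/3.
The best pure response is c with expected payoff 8/3.

8/3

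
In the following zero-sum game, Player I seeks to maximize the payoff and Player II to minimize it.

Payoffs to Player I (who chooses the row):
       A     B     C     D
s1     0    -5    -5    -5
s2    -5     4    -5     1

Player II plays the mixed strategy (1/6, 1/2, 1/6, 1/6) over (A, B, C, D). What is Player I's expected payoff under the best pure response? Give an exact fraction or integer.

1/2

s1: (0)·(1/6) + (-5)·(1/2) + (-5)·(1/6) + (-5)·(1/6) = -25/6.
s2: (-5)·(1/6) + (4)·(1/2) + (-5)·(1/6) + (1)·(1/6) = 1/2.
The best pure response is s2 with expected payoff 1/2.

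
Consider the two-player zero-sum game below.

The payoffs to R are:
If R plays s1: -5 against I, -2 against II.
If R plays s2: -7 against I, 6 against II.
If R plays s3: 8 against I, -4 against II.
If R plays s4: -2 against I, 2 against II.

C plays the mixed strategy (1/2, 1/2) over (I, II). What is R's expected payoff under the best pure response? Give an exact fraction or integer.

2

s1: (-5)·(1/2) + (-2)·(1/2) = -7/2.
s2: (-7)·(1/2) + (6)·(1/2) = -1/2.
s3: (8)·(1/2) + (-4)·(1/2) = 2.
s4: (-2)·(1/2) + (2)·(1/2) = 0.
The best pure response is s3 with expected payoff 2.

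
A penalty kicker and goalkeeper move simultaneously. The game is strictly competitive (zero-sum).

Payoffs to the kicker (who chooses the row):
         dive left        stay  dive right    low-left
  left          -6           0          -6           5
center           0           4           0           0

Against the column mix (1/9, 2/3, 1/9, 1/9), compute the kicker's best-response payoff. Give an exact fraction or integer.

8/3

left: (-6)·(1/9) + (0)·(2/3) + (-6)·(1/9) + (5)·(1/9) = -7/9.
center: (0)·(1/9) + (4)·(2/3) + (0)·(1/9) + (0)·(1/9) = 8/3.
The best pure response is center with expected payoff 8/3.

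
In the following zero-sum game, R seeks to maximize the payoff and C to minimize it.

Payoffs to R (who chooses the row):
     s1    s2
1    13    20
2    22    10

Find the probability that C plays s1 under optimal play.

Row minima are 13 and 10, so R's maximin is 13; column maxima are 22 and 20, so C's minimax is 20. These differ, so the equilibrium is in mixed strategies.
Let C play s1 with probability q. R is indifferent when 13q + 20(1−q) = 22q + 10(1−q), giving q = 10/19.

10/19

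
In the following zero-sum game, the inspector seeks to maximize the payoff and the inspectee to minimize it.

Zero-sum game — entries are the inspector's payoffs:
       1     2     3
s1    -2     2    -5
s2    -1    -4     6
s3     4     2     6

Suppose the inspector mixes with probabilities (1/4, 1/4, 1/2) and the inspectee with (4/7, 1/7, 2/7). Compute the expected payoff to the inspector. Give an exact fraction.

Against (4/7, 1/7, 2/7), each row's expected payoff is s1: -16/7; s2: 4/7; s3: 30/7.
Taking the (1/4, 1/4, 1/2)-weighted average: (1/4)·(-16/7) + (1/4)·(4/7) + (1/2)·(30/7) = 12/7.

12/7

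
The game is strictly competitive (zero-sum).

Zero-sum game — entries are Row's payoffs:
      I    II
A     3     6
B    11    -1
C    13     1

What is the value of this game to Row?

Row B is strictly dominated by row C, so Row never plays it.
The remaining 2×2 game on (A, C) × (I, II) has no saddle point. Let Row play A with probability p; indifference gives 3p + 13(1−p) = 6p + (1−p), so p = 4/5.
Similarly Column's optimal q on I is 1/3, and the value is 3·(1/3) + (6)·(2/3) = 5.

5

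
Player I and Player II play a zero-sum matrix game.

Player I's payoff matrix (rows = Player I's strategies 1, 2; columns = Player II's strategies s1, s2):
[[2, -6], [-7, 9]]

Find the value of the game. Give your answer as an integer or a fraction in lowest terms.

Row minima are -6 and -7, so Player I's maximin is -6; column maxima are 2 and 9, so Player II's minimax is 2. These differ, so the equilibrium is in mixed strategies.
Let Player I play 1 with probability p. Player II is indifferent when 2p − 7(1−p) = −6p + 9(1−p), giving p = 2/3.
Let Player II play s1 with probability q. Player I is indifferent when 2q − 6(1−q) = −7q + 9(1−q), giving q = 5/8.
The value is 2·(5/8) + (-6)·(3/8) = -1.

-1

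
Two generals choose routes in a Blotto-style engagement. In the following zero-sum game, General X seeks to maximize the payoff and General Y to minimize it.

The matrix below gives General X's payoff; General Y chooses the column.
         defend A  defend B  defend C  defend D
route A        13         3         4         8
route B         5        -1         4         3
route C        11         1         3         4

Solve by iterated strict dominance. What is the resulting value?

Row route C is strictly dominated by row route A (13>11, 3>1, 4>3, 8>4); eliminate route C.
Column defend C is strictly dominated by defend B for General Y (3<4, -1<4); eliminate defend C.
Row route B is strictly dominated by row route A (13>5, 3>-1, 8>3); eliminate route B.
Column defend A is strictly dominated by defend B for General Y (3<13); eliminate defend A.
Column defend D is strictly dominated by defend B for General Y (3<8); eliminate defend D.
Only (route A, defend B) remains, with payoff 3.

3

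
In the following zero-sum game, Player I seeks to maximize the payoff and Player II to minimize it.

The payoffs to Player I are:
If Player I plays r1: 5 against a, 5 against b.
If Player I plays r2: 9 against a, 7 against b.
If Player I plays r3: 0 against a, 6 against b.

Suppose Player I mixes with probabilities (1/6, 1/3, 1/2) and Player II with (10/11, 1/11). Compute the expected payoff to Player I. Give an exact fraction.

89/22

Against (10/11, 1/11), each row's expected payoff is r1: 5; r2: 97/11; r3: 6/11.
Taking the (1/6, 1/3, 1/2)-weighted average: (1/6)·(5) + (1/3)·(97/11) + (1/2)·(6/11) = 89/22.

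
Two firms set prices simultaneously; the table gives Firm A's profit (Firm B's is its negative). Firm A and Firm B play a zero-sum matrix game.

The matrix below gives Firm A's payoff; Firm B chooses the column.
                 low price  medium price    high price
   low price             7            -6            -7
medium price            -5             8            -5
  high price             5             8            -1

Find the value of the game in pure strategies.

Row minima: -7, -5, -1 → Firm A's maximin is -1.
Column maxima: 7, 8, -1 → Firm B's minimax is -1.
They coincide at (high price, high price), so the value is -1.

-1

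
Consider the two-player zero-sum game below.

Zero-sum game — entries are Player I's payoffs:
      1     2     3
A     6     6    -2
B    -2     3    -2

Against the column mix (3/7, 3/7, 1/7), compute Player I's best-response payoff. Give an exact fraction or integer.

A: (6)·(3/7) + (6)·(3/7) + (-2)·(1/7) = 34/7.
B: (-2)·(3/7) + (3)·(3/7) + (-2)·(1/7) = 1/7.
The best pure response is A with expected payoff 34/7.

34/7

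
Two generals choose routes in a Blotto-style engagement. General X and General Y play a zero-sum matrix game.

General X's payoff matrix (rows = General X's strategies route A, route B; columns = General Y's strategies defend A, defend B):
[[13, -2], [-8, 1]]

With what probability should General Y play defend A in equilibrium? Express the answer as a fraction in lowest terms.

1/8

Row minima are -2 and -8, so General X's maximin is -2; column maxima are 13 and 1, so General Y's minimax is 1. These differ, so the equilibrium is in mixed strategies.
Let General Y play defend A with probability q. General X is indifferent when 13q − 2(1−q) = −8q + (1−q), giving q = 1/8.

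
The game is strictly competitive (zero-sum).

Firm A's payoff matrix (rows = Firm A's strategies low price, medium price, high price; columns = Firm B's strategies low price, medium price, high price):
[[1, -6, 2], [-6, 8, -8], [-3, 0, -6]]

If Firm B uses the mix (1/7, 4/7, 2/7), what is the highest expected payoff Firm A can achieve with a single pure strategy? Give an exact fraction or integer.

10/7

low price: (1)·(1/7) + (-6)·(4/7) + (2)·(2/7) = -19/7.
medium price: (-6)·(1/7) + (8)·(4/7) + (-8)·(2/7) = 10/7.
high price: (-3)·(1/7) + (0)·(4/7) + (-6)·(2/7) = -15/7.
The best pure response is medium price with expected payoff 10/7.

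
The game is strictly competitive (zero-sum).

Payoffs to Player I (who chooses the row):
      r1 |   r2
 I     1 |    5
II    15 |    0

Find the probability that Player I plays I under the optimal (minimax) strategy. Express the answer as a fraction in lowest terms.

15/19

Row minima are 1 and 0, so Player I's maximin is 1; column maxima are 15 and 5, so Player II's minimax is 5. These differ, so the equilibrium is in mixed strategies.
Let Player I play I with probability p. Player II is indifferent when p + 15(1−p) = 5p, giving p = 15/19.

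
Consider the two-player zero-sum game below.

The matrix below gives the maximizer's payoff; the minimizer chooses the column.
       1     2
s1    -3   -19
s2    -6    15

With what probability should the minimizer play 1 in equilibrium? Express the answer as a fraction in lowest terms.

34/37

Row minima are -19 and -6, so the maximizer's maximin is -6; column maxima are -3 and 15, so the minimizer's minimax is -3. These differ, so the equilibrium is in mixed strategies.
Let the minimizer play 1 with probability q. The maximizer is indifferent when −3q − 19(1−q) = −6q + 15(1−q), giving q = 34/37.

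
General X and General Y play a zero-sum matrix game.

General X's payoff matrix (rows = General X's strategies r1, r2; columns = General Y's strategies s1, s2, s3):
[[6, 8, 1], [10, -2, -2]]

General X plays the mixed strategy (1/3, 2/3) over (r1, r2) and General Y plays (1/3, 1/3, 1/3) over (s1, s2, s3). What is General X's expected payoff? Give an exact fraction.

3

Against (1/3, 1/3, 1/3), each row's expected payoff is r1: 5; r2: 2.
Taking the (1/3, 2/3)-weighted average: (1/3)·(5) + (2/3)·(2) = 3.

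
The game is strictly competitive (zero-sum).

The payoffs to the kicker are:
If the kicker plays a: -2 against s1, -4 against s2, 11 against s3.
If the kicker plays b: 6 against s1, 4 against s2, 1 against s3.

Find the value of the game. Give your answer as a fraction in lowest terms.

8/3

Column s1 is strictly dominated by s2 for the goalkeeper (it gives the kicker more in every row).
The remaining 2×2 game on (a, b) × (s2, s3) has no saddle point. Let the kicker play a with probability p; indifference gives −4p + 4(1−p) = 11p + (1−p), so p = 1/6.
Similarly the goalkeeper's optimal q on s2 is 5/9, and the value is -4·(5/9) + (11)·(4/9) = 8/3.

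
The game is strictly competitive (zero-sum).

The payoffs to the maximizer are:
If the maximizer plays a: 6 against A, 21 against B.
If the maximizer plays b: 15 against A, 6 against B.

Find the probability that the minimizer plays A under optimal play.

5/8

Row minima are 6 and 6, so the maximizer's maximin is 6; column maxima are 15 and 21, so the minimizer's minimax is 15. These differ, so the equilibrium is in mixed strategies.
Let the minimizer play A with probability q. The maximizer is indifferent when 6q + 21(1−q) = 15q + 6(1−q), giving q = 5/8.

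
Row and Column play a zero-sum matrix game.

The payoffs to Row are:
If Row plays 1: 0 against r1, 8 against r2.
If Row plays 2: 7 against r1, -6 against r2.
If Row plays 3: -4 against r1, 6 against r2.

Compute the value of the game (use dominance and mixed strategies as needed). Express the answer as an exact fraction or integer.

8/3

Row 3 is strictly dominated by row 1, so Row never plays it.
The remaining 2×2 game on (1, 2) × (r1, r2) has no saddle point. Let Row play 1 with probability p; indifference gives 7(1−p) = 8p − 6(1−p), so p = 13/21.
Similarly Column's optimal q on r1 is 2/3, and the value is 0·(2/3) + (8)·(1/3) = 8/3.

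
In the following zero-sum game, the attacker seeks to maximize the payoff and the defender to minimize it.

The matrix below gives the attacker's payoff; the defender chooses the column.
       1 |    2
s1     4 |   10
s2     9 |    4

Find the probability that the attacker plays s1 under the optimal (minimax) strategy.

Row minima are 4 and 4, so the attacker's maximin is 4; column maxima are 9 and 10, so the defender's minimax is 9. These differ, so the equilibrium is in mixed strategies.
Let the attacker play s1 with probability p. The defender is indifferent when 4p + 9(1−p) = 10p + 4(1−p), giving p = 5/11.

5/11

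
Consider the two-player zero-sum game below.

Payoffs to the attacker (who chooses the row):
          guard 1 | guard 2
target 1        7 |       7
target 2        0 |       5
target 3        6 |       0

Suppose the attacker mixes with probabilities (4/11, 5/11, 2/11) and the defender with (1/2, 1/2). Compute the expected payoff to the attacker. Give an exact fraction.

Against (1/2, 1/2), each row's expected payoff is target 1: 7; target 2: 5/2; target 3: 3.
Taking the (4/11, 5/11, 2/11)-weighted average: (4/11)·(7) + (5/11)·(5/2) + (2/11)·(3) = 93/22.

93/22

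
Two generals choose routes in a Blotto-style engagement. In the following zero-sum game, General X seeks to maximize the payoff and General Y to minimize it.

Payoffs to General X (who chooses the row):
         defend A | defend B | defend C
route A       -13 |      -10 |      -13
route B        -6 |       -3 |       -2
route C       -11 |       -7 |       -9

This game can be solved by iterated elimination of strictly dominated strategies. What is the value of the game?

-6

Row route C is strictly dominated by row route B (-6>-11, -3>-7, -2>-9); eliminate route C.
Column defend B is strictly dominated by defend A for General Y (-13<-10, -6<-3); eliminate defend B.
Row route A is strictly dominated by row route B (-6>-13, -2>-13); eliminate route A.
Column defend C is strictly dominated by defend A for General Y (-6<-2); eliminate defend C.
Only (route B, defend A) remains, with payoff -6.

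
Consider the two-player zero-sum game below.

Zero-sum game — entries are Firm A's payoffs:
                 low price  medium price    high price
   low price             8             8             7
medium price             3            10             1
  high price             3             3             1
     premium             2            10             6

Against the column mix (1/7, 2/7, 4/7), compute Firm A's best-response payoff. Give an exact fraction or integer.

52/7

low price: (8)·(1/7) + (8)·(2/7) + (7)·(4/7) = 52/7.
medium price: (3)·(1/7) + (10)·(2/7) + (1)·(4/7) = 27/7.
high price: (3)·(1/7) + (3)·(2/7) + (1)·(4/7) = 13/7.
premium: (2)·(1/7) + (10)·(2/7) + (6)·(4/7) = 46/7.
The best pure response is low price with expected payoff 52/7.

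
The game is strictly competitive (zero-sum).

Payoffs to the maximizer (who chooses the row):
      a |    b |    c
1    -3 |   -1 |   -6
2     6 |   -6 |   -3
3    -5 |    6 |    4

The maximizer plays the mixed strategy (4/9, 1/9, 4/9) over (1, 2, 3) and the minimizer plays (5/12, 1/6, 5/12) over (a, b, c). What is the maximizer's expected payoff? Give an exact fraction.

Against (5/12, 1/6, 5/12), each row's expected payoff is 1: -47/12; 2: 1/4; 3: 7/12.
Taking the (4/9, 1/9, 4/9)-weighted average: (4/9)·(-47/12) + (1/9)·(1/4) + (4/9)·(7/12) = -157/108.

-157/108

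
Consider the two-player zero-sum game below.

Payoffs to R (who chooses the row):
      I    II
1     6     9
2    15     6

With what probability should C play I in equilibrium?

1/4

Row minima are 6 and 6, so R's maximin is 6; column maxima are 15 and 9, so C's minimax is 9. These differ, so the equilibrium is in mixed strategies.
Let C play I with probability q. R is indifferent when 6q + 9(1−q) = 15q + 6(1−q), giving q = 1/4.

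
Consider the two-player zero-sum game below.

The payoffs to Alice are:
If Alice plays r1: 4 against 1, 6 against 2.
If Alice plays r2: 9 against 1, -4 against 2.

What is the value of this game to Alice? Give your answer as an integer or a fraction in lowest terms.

14/3

Row minima are 4 and -4, so Alice's maximin is 4; column maxima are 9 and 6, so Bob's minimax is 6. These differ, so the equilibrium is in mixed strategies.
Let Alice play r1 with probability p. Bob is indifferent when 4p + 9(1−p) = 6p − 4(1−p), giving p = 13/15.
Let Bob play 1 with probability q. Alice is indifferent when 4q + 6(1−q) = 9q − 4(1−q), giving q = 2/3.
The value is 4·(2/3) + (6)·(1/3) = 14/3.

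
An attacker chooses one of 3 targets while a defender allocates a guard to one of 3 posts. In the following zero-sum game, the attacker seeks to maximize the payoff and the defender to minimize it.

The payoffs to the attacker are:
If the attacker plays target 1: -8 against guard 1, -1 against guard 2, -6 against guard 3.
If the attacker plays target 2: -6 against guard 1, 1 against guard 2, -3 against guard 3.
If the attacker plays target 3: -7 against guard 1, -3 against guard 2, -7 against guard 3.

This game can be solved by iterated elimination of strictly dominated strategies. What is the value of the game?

-6

Row target 1 is strictly dominated by row target 2 (-6>-8, 1>-1, -3>-6); eliminate target 1.
Column guard 2 is strictly dominated by guard 1 for the defender (-6<1, -7<-3); eliminate guard 2.
Row target 3 is strictly dominated by row target 2 (-6>-7, -3>-7); eliminate target 3.
Column guard 3 is strictly dominated by guard 1 for the defender (-6<-3); eliminate guard 3.
Only (target 2, guard 1) remains, with payoff -6.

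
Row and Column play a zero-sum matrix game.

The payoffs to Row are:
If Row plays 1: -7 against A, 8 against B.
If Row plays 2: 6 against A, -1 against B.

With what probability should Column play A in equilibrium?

Row minima are -7 and -1, so Row's maximin is -1; column maxima are 6 and 8, so Column's minimax is 6. These differ, so the equilibrium is in mixed strategies.
Let Column play A with probability q. Row is indifferent when −7q + 8(1−q) = 6q − (1−q), giving q = 9/22.

9/22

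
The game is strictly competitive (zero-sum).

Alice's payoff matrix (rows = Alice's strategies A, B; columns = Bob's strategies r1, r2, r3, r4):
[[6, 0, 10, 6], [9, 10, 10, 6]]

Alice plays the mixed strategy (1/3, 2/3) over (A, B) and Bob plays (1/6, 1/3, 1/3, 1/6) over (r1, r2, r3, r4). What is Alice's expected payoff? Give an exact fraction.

71/9

Against (1/6, 1/3, 1/3, 1/6), each row's expected payoff is A: 16/3; B: 55/6.
Taking the (1/3, 2/3)-weighted average: (1/3)·(16/3) + (2/3)·(55/6) = 71/9.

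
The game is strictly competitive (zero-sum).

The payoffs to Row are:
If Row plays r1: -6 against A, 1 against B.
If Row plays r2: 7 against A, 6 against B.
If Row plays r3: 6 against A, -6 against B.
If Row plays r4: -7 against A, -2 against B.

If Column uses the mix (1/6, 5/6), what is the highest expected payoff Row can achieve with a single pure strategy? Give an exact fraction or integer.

r1: (-6)·(1/6) + (1)·(5/6) = -1/6.
r2: (7)·(1/6) + (6)·(5/6) = 37/6.
r3: (6)·(1/6) + (-6)·(5/6) = -4.
r4: (-7)·(1/6) + (-2)·(5/6) = -17/6.
The best pure response is r2 with expected payoff 37/6.

37/6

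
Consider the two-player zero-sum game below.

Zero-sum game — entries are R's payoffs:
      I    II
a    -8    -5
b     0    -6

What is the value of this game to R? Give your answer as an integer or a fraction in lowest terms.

Row minima are -8 and -6, so R's maximin is -6; column maxima are 0 and -5, so C's minimax is -5. These differ, so the equilibrium is in mixed strategies.
Let R play a with probability p. C is indifferent when −8p = −5p − 6(1−p), giving p = 2/3.
Let C play I with probability q. R is indifferent when −8q − 5(1−q) = −6(1−q), giving q = 1/9.
The value is -8·(1/9) + (-5)·(8/9) = -16/3.

-16/3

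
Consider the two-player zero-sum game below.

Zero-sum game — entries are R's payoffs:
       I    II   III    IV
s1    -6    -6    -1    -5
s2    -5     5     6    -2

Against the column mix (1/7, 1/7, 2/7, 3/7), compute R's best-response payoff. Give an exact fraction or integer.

6/7

s1: (-6)·(1/7) + (-6)·(1/7) + (-1)·(2/7) + (-5)·(3/7) = -29/7.
s2: (-5)·(1/7) + (5)·(1/7) + (6)·(2/7) + (-2)·(3/7) = 6/7.
The best pure response is s2 with expected payoff 6/7.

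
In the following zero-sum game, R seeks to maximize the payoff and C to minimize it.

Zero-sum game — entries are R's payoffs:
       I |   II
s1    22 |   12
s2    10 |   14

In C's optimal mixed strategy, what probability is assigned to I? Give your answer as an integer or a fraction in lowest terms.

Row minima are 12 and 10, so R's maximin is 12; column maxima are 22 and 14, so C's minimax is 14. These differ, so the equilibrium is in mixed strategies.
Let C play I with probability q. R is indifferent when 22q + 12(1−q) = 10q + 14(1−q), giving q = 1/7.

1/7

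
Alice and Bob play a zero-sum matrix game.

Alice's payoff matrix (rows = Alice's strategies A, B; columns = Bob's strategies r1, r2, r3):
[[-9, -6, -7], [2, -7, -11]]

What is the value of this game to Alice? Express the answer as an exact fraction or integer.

-113/15

Column r2 is strictly dominated by r3 for Bob (it gives Alice more in every row).
The remaining 2×2 game on (A, B) × (r1, r3) has no saddle point. Let Alice play A with probability p; indifference gives −9p + 2(1−p) = −7p − 11(1−p), so p = 13/15.
Similarly Bob's optimal q on r1 is 4/15, and the value is -9·(4/15) + (-7)·(11/15) = -113/15.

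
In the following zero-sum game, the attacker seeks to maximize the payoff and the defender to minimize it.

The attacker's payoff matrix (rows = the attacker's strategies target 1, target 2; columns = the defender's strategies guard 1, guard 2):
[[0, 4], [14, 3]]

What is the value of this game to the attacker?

Row minima are 0 and 3, so the attacker's maximin is 3; column maxima are 14 and 4, so the defender's minimax is 4. These differ, so the equilibrium is in mixed strategies.
Let the attacker play target 1 with probability p. The defender is indifferent when 14(1−p) = 4p + 3(1−p), giving p = 11/15.
Let the defender play guard 1 with probability q. The attacker is indifferent when 4(1−q) = 14q + 3(1−q), giving q = 1/15.
The value is 0·(1/15) + (4)·(14/15) = 56/15.

56/15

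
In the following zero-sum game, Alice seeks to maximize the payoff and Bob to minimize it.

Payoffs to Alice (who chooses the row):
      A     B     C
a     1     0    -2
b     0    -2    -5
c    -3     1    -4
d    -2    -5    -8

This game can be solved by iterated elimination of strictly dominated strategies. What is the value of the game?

Column A is strictly dominated by C for Bob (-2<1, -5<0, -4<-3, -8<-2); eliminate A.
Column B is strictly dominated by C for Bob (-2<0, -5<-2, -4<1, -8<-5); eliminate B.
Row d is strictly dominated by row a (-2>-8); eliminate d.
Row b is strictly dominated by row a (-2>-5); eliminate b.
Row c is strictly dominated by row a (-2>-4); eliminate c.
Only (a, C) remains, with payoff -2.

-2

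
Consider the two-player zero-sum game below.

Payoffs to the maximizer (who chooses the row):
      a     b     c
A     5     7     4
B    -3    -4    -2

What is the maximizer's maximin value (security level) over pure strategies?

4

The worst-case payoff for each row is A: 4, B: -4.
The best of these is 4.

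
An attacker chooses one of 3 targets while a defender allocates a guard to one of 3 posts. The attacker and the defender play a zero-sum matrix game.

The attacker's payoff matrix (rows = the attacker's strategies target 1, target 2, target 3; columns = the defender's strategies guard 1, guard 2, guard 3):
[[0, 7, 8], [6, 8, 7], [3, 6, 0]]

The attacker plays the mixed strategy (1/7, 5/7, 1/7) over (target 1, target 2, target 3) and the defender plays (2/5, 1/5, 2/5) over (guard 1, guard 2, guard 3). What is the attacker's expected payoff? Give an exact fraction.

41/7

Against (2/5, 1/5, 2/5), each row's expected payoff is target 1: 23/5; target 2: 34/5; target 3: 12/5.
Taking the (1/7, 5/7, 1/7)-weighted average: (1/7)·(23/5) + (5/7)·(34/5) + (1/7)·(12/5) = 41/7.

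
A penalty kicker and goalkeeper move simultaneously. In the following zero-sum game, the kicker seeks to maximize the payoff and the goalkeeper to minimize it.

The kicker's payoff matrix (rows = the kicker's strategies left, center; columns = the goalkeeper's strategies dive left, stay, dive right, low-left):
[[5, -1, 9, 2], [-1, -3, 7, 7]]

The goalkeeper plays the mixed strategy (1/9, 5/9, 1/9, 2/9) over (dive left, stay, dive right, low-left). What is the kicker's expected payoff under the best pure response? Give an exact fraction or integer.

13/9

left: (5)·(1/9) + (-1)·(5/9) + (9)·(1/9) + (2)·(2/9) = 13/9.
center: (-1)·(1/9) + (-3)·(5/9) + (7)·(1/9) + (7)·(2/9) = 5/9.
The best pure response is left with expected payoff 13/9.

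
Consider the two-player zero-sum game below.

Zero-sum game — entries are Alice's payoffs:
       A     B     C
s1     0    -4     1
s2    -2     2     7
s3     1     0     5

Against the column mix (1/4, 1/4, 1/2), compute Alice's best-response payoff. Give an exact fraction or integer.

7/2

s1: (0)·(1/4) + (-4)·(1/4) + (1)·(1/2) = -1/2.
s2: (-2)·(1/4) + (2)·(1/4) + (7)·(1/2) = 7/2.
s3: (1)·(1/4) + (0)·(1/4) + (5)·(1/2) = 11/4.
The best pure response is s2 with expected payoff 7/2.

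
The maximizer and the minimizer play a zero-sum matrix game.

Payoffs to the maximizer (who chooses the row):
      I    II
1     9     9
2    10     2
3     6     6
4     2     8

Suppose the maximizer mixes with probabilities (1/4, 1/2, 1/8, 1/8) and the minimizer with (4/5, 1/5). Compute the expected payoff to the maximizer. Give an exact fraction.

38/5

Against (4/5, 1/5), each row's expected payoff is 1: 9; 2: 42/5; 3: 6; 4: 16/5.
Taking the (1/4, 1/2, 1/8, 1/8)-weighted average: (1/4)·(9) + (1/2)·(42/5) + (1/8)·(6) + (1/8)·(16/5) = 38/5.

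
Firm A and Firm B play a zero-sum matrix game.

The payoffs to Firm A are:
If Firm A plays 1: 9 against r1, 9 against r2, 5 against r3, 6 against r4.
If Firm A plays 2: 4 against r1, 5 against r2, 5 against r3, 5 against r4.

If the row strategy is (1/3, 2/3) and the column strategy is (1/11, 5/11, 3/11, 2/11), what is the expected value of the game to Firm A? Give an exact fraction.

Against (1/11, 5/11, 3/11, 2/11), each row's expected payoff is 1: 81/11; 2: 54/11.
Taking the (1/3, 2/3)-weighted average: (1/3)·(81/11) + (2/3)·(54/11) = 63/11.

63/11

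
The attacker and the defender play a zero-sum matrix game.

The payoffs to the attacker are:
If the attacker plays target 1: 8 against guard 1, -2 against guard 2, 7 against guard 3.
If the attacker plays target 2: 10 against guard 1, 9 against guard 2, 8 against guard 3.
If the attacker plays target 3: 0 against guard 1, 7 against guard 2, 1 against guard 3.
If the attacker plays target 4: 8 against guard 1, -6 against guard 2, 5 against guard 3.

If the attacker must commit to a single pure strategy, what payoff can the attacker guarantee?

The worst-case payoff for each row is target 1: -2, target 2: 8, target 3: 0, target 4: -6.
The best of these is 8.

8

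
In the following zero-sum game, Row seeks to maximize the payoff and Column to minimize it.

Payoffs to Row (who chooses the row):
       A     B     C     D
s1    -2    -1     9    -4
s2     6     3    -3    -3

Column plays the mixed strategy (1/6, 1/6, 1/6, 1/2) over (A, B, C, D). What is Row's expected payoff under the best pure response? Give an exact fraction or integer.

s1: (-2)·(1/6) + (-1)·(1/6) + (9)·(1/6) + (-4)·(1/2) = -1.
s2: (6)·(1/6) + (3)·(1/6) + (-3)·(1/6) + (-3)·(1/2) = -1/2.
The best pure response is s2 with expected payoff -1/2.

-1/2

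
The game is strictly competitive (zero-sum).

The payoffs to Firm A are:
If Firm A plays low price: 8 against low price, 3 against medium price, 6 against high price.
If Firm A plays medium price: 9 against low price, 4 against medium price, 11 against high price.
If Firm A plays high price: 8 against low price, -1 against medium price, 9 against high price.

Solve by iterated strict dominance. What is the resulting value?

Row low price is strictly dominated by row medium price (9>8, 4>3, 11>6); eliminate low price.
Column low price is strictly dominated by medium price for Firm B (4<9, -1<8); eliminate low price.
Column high price is strictly dominated by medium price for Firm B (4<11, -1<9); eliminate high price.
Row high price is strictly dominated by row medium price (4>-1); eliminate high price.
Only (medium price, medium price) remains, with payoff 4.

4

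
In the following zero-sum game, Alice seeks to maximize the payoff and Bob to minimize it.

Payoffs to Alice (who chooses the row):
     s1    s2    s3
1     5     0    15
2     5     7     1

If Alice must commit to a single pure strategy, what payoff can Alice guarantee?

The worst-case payoff for each row is 1: 0, 2: 1.
The best of these is 1.

1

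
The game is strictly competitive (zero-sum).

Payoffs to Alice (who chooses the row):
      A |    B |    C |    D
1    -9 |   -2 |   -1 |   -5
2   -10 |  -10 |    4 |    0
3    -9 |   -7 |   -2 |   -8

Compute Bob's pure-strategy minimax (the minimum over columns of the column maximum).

The worst case (largest entry) in each column is A: -9, B: -2, C: 4, D: 0.
The best (smallest) of these is -9.

-9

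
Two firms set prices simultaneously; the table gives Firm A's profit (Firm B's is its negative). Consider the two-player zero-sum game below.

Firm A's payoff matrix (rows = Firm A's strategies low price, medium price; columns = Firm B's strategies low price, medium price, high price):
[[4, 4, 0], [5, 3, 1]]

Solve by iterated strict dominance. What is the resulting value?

1

Column low price is strictly dominated by high price for Firm B (0<4, 1<5); eliminate low price.
Column medium price is strictly dominated by high price for Firm B (0<4, 1<3); eliminate medium price.
Row low price is strictly dominated by row medium price (1>0); eliminate low price.
Only (medium price, high price) remains, with payoff 1.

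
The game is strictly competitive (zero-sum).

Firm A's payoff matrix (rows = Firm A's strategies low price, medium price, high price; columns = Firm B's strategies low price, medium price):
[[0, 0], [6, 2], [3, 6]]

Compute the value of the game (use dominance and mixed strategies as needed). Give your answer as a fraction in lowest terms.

Row low price is strictly dominated by row high price, so Firm A never plays it.
The remaining 2×2 game on (medium price, high price) × (low price, medium price) has no saddle point. Let Firm A play medium price with probability p; indifference gives 6p + 3(1−p) = 2p + 6(1−p), so p = 3/7.
Similarly Firm B's optimal q on low price is 4/7, and the value is 6·(4/7) + (2)·(3/7) = 30/7.

30/7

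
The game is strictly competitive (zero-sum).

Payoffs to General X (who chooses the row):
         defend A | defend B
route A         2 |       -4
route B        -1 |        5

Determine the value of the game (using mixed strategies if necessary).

1/2

Row minima are -4 and -1, so General X's maximin is -1; column maxima are 2 and 5, so General Y's minimax is 2. These differ, so the equilibrium is in mixed strategies.
Let General X play route A with probability p. General Y is indifferent when 2p − (1−p) = −4p + 5(1−p), giving p = 1/2.
Let General Y play defend A with probability q. General X is indifferent when 2q − 4(1−q) = −q + 5(1−q), giving q = 3/4.
The value is 2·(3/4) + (-4)·(1/4) = 1/2.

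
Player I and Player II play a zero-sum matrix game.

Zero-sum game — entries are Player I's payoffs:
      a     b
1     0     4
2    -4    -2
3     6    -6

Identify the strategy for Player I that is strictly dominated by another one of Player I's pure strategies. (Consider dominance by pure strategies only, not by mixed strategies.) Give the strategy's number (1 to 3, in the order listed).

Compare 2 with 1: 0 > -4, 4 > -2.
So 1 strictly dominates 2 for Player I; 2 is strictly dominated.

2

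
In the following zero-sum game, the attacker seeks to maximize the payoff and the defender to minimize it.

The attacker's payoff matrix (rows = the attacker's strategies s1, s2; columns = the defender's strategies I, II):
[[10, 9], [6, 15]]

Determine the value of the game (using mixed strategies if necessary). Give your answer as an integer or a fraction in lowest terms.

Row minima are 9 and 6, so the attacker's maximin is 9; column maxima are 10 and 15, so the defender's minimax is 10. These differ, so the equilibrium is in mixed strategies.
Let the attacker play s1 with probability p. The defender is indifferent when 10p + 6(1−p) = 9p + 15(1−p), giving p = 9/10.
Let the defender play I with probability q. The attacker is indifferent when 10q + 9(1−q) = 6q + 15(1−q), giving q = 3/5.
The value is 10·(3/5) + (9)·(2/5) = 48/5.

48/5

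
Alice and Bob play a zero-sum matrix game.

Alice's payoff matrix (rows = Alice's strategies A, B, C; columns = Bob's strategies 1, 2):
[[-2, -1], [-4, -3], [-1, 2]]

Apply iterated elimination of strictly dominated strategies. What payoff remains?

-1

Column 2 is strictly dominated by 1 for Bob (-2<-1, -4<-3, -1<2); eliminate 2.
Row B is strictly dominated by row A (-2>-4); eliminate B.
Row A is strictly dominated by row C (-1>-2); eliminate A.
Only (C, 1) remains, with payoff -1.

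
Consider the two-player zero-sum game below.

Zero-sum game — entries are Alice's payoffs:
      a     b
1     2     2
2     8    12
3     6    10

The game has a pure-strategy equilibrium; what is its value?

8

Row minima: 2, 8, 6 → Alice's maximin is 8.
Column maxima: 8, 12 → Bob's minimax is 8.
They coincide at (2, a), so the value is 8.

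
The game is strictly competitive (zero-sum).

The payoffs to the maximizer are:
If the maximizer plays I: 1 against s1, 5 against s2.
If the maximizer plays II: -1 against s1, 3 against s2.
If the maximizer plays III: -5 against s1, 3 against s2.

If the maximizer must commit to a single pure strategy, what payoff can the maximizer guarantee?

1

The worst-case payoff for each row is I: 1, II: -1, III: -5.
The best of these is 1.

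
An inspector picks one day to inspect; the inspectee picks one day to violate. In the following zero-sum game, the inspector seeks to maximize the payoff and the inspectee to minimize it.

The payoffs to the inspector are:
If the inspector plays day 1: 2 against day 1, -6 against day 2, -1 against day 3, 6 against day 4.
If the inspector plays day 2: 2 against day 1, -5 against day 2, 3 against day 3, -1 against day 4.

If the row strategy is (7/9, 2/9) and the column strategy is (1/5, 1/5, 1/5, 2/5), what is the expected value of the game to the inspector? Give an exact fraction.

Against (1/5, 1/5, 1/5, 2/5), each row's expected payoff is day 1: 7/5; day 2: -2/5.
Taking the (7/9, 2/9)-weighted average: (7/9)·(7/5) + (2/9)·(-2/5) = 1.

1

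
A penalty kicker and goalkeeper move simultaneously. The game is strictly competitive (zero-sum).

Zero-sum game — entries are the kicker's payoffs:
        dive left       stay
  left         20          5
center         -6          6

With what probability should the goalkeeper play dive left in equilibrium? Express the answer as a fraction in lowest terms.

1/27

Row minima are 5 and -6, so the kicker's maximin is 5; column maxima are 20 and 6, so the goalkeeper's minimax is 6. These differ, so the equilibrium is in mixed strategies.
Let the goalkeeper play dive left with probability q. The kicker is indifferent when 20q + 5(1−q) = −6q + 6(1−q), giving q = 1/27.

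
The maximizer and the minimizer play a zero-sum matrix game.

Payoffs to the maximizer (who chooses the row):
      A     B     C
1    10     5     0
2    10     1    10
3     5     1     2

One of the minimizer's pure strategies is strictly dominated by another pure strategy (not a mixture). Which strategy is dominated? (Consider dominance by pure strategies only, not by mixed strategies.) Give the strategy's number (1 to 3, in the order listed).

The minimizer prefers columns that give the maximizer less. Compare A with B: 5 < 10, 1 < 10, 1 < 5.
So B strictly dominates A for the minimizer; A is strictly dominated.

1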